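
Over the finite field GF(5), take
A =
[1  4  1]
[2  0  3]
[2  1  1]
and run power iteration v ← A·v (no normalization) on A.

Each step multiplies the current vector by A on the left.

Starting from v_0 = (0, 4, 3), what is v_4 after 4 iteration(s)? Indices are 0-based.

v_0 = (0, 4, 3).
v_1 = A·v_0 = (4, 4, 2).
v_2 = A·v_1 = (2, 4, 4).
v_3 = A·v_2 = (2, 1, 2).
v_4 = A·v_3 = (3, 0, 2).

v_4 = (3, 0, 2)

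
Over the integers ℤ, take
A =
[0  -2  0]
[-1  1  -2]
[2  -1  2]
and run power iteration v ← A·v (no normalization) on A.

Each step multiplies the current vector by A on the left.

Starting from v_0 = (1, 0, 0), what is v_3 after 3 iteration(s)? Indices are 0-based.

v_0 = (1, 0, 0).
v_1 = A·v_0 = (0, -1, 2).
v_2 = A·v_1 = (2, -5, 5).
v_3 = A·v_2 = (10, -17, 19).

v_3 = (10, -17, 19)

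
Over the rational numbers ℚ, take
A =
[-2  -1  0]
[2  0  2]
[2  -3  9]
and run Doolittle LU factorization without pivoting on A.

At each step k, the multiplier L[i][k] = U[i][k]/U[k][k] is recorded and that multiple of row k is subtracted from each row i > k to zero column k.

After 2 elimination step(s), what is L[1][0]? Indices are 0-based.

[col 0] pivot -2
  R1 -= -1*R0 → (0, -1, 2)  (L[1][0] := -1)
  R2 -= -1*R0 → (0, -4, 9)  (L[2][0] := -1)
[col 1] pivot -1
  R2 -= 4*R1 → (0, 0, 1)  (L[2][1] := 4)

L[1][0] = -1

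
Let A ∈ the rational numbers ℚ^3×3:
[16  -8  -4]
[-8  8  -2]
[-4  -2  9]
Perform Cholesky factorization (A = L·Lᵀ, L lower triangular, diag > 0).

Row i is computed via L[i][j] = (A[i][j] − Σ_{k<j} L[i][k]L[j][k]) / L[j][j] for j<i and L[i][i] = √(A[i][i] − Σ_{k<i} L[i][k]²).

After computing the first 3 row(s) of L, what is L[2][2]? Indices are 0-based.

Step 1: L[0][0] = √(16) = 4.
  L[1][0] = (-8) / L[0][0] = -2.
Step 2: L[1][1] = √(4) = 2.
  L[2][0] = (-4) / L[0][0] = -1.
  L[2][1] = (-4) / L[1][1] = -2.
Step 3: L[2][2] = √(4) = 2.

L[2][2] = 2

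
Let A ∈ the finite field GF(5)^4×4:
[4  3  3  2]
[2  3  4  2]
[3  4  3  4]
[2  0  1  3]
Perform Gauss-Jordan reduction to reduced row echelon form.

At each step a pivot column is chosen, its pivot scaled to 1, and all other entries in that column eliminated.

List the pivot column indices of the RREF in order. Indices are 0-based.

pivot columns: 0, 1, 2

pivot(0,0)=4: scale R0 → (1, 2, 2, 3)
  clear (1,0): R1 −= (2)R0 → (0, 4, 0, 1)
  clear (2,0): R2 −= (3)R0 → (0, 3, 2, 0)
  clear (3,0): R3 −= (2)R0 → (0, 1, 2, 2)
pivot(1,1)=4: scale R1 → (0, 1, 0, 4)
  clear (0,1): R0 −= (2)R1 → (1, 0, 2, 0)
  clear (2,1): R2 −= (3)R1 → (0, 0, 2, 3)
  clear (3,1): R3 −= (1)R1 → (0, 0, 2, 3)
pivot(2,2)=2: scale R2 → (0, 0, 1, 4)
  clear (0,2): R0 −= (2)R2 → (1, 0, 0, 2)
  clear (3,2): R3 −= (2)R2 → (0, 0, 0, 0)
col 3: no nonzero at/below row 3; advance.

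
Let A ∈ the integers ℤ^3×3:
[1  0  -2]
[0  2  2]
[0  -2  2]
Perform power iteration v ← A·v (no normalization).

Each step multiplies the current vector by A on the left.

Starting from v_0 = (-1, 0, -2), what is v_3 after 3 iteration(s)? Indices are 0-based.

v_0 = (-1, 0, -2).
v_1 = A·v_0 = (3, -4, -4).
v_2 = A·v_1 = (11, -16, 0).
v_3 = A·v_2 = (11, -32, 32).

v_3 = (11, -32, 32)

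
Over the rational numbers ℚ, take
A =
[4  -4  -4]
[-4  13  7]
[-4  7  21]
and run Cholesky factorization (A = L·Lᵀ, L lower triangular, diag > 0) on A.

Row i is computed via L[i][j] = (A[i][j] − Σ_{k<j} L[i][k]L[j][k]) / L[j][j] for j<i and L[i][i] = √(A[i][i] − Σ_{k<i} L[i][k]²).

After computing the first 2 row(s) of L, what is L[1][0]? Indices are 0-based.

Step 1: L[0][0] = √(4) = 2.
  L[1][0] = (-4) / L[0][0] = -2.
Step 2: L[1][1] = √(9) = 3.

L[1][0] = -2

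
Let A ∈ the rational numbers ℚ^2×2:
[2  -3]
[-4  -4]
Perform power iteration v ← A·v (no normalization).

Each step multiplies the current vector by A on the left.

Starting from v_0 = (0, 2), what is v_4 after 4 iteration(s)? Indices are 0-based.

v_4 = (528, 1664)

v_0 = (0, 2).
v_1 = A·v_0 = (-6, -8).
v_2 = A·v_1 = (12, 56).
v_3 = A·v_2 = (-144, -272).
v_4 = A·v_3 = (528, 1664).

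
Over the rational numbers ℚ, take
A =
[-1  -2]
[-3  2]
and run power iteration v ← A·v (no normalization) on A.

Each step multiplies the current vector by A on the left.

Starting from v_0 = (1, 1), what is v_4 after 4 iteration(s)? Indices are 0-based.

v_0 = (1, 1).
v_1 = A·v_0 = (-3, -1).
v_2 = A·v_1 = (5, 7).
v_3 = A·v_2 = (-19, -1).
v_4 = A·v_3 = (21, 55).

v_4 = (21, 55)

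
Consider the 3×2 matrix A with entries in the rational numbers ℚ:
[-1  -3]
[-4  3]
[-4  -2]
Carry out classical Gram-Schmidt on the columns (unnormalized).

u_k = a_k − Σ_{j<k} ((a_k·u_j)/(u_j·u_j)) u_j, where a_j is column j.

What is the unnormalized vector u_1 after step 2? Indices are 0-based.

u_1 = (-100/33, 95/33, -70/33)

Step 1: u_0 = a_0 = (-1, -4, -4).
Step 2: u_1 = a_1 − (-1/33)·u_0 = (-100/33, 95/33, -70/33).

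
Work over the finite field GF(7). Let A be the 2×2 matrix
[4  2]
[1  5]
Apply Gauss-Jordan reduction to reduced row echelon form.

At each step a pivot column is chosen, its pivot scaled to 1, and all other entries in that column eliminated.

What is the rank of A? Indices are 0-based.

pivot(0,0)=4: scale R0 → (1, 4)
  clear (1,0): R1 −= (1)R0 → (0, 1)
pivot(1,1)=1: scale R1 → (0, 1)
  clear (0,1): R0 −= (4)R1 → (1, 0)

rank = 2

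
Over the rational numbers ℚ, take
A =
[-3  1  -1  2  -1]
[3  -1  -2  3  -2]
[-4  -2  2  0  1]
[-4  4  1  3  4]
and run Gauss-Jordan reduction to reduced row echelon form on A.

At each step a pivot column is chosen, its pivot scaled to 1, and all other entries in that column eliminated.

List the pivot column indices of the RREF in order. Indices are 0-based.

step 1: normalize row 0 (÷-3) = (1, -1/3, 1/3, -2/3, 1/3)
  row 1: subtract 3×row0 = (0, 0, -3, 5, -3)
  row 2: subtract -4×row0 = (0, -10/3, 10/3, -8/3, 7/3)
  row 3: subtract -4×row0 = (0, 8/3, 7/3, 1/3, 16/3)
step 2: exchange rows 1,2
step 2: normalize row 1 (÷-10/3) = (0, 1, -1, 4/5, -7/10)
  row 0: subtract -1/3×row1 = (1, 0, 0, -2/5, 1/10)
  row 3: subtract 8/3×row1 = (0, 0, 5, -9/5, 36/5)
step 3: normalize row 2 (÷-3) = (0, 0, 1, -5/3, 1)
  row 1: subtract -1×row2 = (0, 1, 0, -13/15, 3/10)
  row 3: subtract 5×row2 = (0, 0, 0, 98/15, 11/5)
step 4: normalize row 3 (÷98/15) = (0, 0, 0, 1, 33/98)
  row 0: subtract -2/5×row3 = (1, 0, 0, 0, 23/98)
  row 1: subtract -13/15×row3 = (0, 1, 0, 0, 29/49)
  row 2: subtract -5/3×row3 = (0, 0, 1, 0, 153/98)

pivot columns: 0, 1, 2, 3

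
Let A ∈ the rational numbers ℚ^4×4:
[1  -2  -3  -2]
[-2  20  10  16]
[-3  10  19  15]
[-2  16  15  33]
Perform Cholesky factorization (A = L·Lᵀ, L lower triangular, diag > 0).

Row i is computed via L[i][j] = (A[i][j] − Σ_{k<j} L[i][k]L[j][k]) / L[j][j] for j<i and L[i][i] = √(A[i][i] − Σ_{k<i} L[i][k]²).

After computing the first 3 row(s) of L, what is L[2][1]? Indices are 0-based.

Step 1: L[0][0] = √(1) = 1.
  L[1][0] = (-2) / L[0][0] = -2.
Step 2: L[1][1] = √(16) = 4.
  L[2][0] = (-3) / L[0][0] = -3.
  L[2][1] = (4) / L[1][1] = 1.
Step 3: L[2][2] = √(9) = 3.

L[2][1] = 1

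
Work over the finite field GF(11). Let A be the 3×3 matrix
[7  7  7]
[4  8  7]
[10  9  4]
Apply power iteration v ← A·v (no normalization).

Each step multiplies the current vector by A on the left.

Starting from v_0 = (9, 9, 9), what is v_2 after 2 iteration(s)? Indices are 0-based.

v_0 = (9, 9, 9).
v_1 = A·v_0 = (2, 6, 9).
v_2 = A·v_1 = (9, 9, 0).

v_2 = (9, 9, 0)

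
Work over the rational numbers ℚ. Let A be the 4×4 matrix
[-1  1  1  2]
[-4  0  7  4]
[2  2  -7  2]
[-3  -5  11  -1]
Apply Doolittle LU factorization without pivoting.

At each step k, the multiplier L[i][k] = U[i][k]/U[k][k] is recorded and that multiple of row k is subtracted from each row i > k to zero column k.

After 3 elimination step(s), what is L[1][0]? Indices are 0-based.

k=0: U[0][0]=-1
  eliminate (1,0): mult=4, new row 1: (0, -4, 3, -4); set L[1][0]=4
  eliminate (2,0): mult=-2, new row 2: (0, 4, -5, 6); set L[2][0]=-2
  eliminate (3,0): mult=3, new row 3: (0, -8, 8, -7); set L[3][0]=3
k=1: U[1][1]=-4
  eliminate (2,1): mult=-1, new row 2: (0, 0, -2, 2); set L[2][1]=-1
  eliminate (3,1): mult=2, new row 3: (0, 0, 2, 1); set L[3][1]=2
k=2: U[2][2]=-2
  eliminate (3,2): mult=-1, new row 3: (0, 0, 0, 3); set L[3][2]=-1

L[1][0] = 4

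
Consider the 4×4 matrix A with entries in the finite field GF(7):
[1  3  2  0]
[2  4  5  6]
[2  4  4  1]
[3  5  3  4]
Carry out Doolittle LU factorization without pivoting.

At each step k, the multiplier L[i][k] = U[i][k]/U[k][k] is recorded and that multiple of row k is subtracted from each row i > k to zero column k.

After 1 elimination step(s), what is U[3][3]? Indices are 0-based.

[col 0] pivot 1
  R1 -= 2*R0 → (0, 5, 1, 6)  (L[1][0] := 2)
  R2 -= 2*R0 → (0, 5, 0, 1)  (L[2][0] := 2)
  R3 -= 3*R0 → (0, 3, 4, 4)  (L[3][0] := 3)

U[3][3] = 4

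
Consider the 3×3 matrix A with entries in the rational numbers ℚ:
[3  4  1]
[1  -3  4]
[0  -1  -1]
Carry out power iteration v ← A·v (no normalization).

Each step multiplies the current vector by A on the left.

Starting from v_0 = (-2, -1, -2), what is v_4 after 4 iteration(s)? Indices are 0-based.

v_4 = (-742, 129, 133)

v_0 = (-2, -1, -2).
v_1 = A·v_0 = (-12, -7, 3).
v_2 = A·v_1 = (-61, 21, 4).
v_3 = A·v_2 = (-95, -108, -25).
v_4 = A·v_3 = (-742, 129, 133).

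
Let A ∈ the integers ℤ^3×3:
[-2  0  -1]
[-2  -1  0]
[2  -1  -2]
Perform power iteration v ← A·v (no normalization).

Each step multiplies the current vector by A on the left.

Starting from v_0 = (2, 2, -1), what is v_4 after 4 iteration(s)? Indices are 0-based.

v_0 = (2, 2, -1).
v_1 = A·v_0 = (-3, -6, 4).
v_2 = A·v_1 = (2, 12, -8).
v_3 = A·v_2 = (4, -16, 8).
v_4 = A·v_3 = (-16, 8, 8).

v_4 = (-16, 8, 8)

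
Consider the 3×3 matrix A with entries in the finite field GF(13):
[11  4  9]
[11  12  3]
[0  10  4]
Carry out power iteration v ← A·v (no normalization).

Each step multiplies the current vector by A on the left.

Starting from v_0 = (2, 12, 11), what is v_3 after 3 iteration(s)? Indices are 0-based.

v_3 = (6, 7, 7)

v_0 = (2, 12, 11).
v_1 = A·v_0 = (0, 4, 8).
v_2 = A·v_1 = (10, 7, 7).
v_3 = A·v_2 = (6, 7, 7).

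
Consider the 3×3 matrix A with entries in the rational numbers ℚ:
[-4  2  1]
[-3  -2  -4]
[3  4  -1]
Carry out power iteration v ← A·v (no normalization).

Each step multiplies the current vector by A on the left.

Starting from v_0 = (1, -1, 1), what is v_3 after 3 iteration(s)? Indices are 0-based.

v_3 = (1, 42, 189)

v_0 = (1, -1, 1).
v_1 = A·v_0 = (-5, -5, -2).
v_2 = A·v_1 = (8, 33, -33).
v_3 = A·v_2 = (1, 42, 189).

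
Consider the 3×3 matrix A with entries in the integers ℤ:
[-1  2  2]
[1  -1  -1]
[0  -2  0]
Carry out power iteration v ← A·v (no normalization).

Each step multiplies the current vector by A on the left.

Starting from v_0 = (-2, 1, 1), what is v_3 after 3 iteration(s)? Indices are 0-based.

v_0 = (-2, 1, 1).
v_1 = A·v_0 = (6, -4, -2).
v_2 = A·v_1 = (-18, 12, 8).
v_3 = A·v_2 = (58, -38, -24).

v_3 = (58, -38, -24)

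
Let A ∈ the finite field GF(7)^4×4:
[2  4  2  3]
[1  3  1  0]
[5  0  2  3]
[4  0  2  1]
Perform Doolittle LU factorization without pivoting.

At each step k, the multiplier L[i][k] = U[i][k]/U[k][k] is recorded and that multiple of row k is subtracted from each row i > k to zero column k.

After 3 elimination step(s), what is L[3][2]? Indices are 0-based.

Step 1: pivot at (0,0) is 2.
  row1 ← row1 − (4)·row0  ⇒  L[1][0]=4, U row1=(0, 1, 0, 2)
  row2 ← row2 − (6)·row0  ⇒  L[2][0]=6, U row2=(0, 4, 4, 6)
  row3 ← row3 − (2)·row0  ⇒  L[3][0]=2, U row3=(0, 6, 5, 2)
Step 2: pivot at (1,1) is 1.
  row2 ← row2 − (4)·row1  ⇒  L[2][1]=4, U row2=(0, 0, 4, 5)
  row3 ← row3 − (6)·row1  ⇒  L[3][1]=6, U row3=(0, 0, 5, 4)
Step 3: pivot at (2,2) is 4.
  row3 ← row3 − (3)·row2  ⇒  L[3][2]=3, U row3=(0, 0, 0, 3)

L[3][2] = 3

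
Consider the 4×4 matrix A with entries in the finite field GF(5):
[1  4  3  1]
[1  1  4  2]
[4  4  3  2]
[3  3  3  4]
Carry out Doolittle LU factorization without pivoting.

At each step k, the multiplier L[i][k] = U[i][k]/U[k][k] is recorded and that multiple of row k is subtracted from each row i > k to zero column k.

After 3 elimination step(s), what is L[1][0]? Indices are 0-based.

L[1][0] = 1

[col 0] pivot 1
  R1 -= 1*R0 → (0, 2, 1, 1)  (L[1][0] := 1)
  R2 -= 4*R0 → (0, 3, 1, 3)  (L[2][0] := 4)
  R3 -= 3*R0 → (0, 1, 4, 1)  (L[3][0] := 3)
[col 1] pivot 2
  R2 -= 4*R1 → (0, 0, 2, 4)  (L[2][1] := 4)
  R3 -= 3*R1 → (0, 0, 1, 3)  (L[3][1] := 3)
[col 2] pivot 2
  R3 -= 3*R2 → (0, 0, 0, 1)  (L[3][2] := 3)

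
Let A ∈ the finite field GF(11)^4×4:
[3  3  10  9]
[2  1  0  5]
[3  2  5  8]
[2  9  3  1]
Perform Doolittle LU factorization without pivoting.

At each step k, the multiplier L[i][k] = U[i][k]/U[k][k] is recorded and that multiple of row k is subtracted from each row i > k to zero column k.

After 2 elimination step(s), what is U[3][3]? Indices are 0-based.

U[3][3] = 10

[col 0] pivot 3
  R1 -= 8*R0 → (0, 10, 8, 10)  (L[1][0] := 8)
  R2 -= 1*R0 → (0, 10, 6, 10)  (L[2][0] := 1)
  R3 -= 8*R0 → (0, 7, 0, 6)  (L[3][0] := 8)
[col 1] pivot 10
  R2 -= 1*R1 → (0, 0, 9, 0)  (L[2][1] := 1)
  R3 -= 4*R1 → (0, 0, 1, 10)  (L[3][1] := 4)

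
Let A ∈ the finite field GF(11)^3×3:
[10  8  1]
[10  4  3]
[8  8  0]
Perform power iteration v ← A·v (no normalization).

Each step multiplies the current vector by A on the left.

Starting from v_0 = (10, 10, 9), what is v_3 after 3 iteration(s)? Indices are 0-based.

v_3 = (6, 7, 0)

v_0 = (10, 10, 9).
v_1 = A·v_0 = (2, 2, 6).
v_2 = A·v_1 = (9, 2, 10).
v_3 = A·v_2 = (6, 7, 0).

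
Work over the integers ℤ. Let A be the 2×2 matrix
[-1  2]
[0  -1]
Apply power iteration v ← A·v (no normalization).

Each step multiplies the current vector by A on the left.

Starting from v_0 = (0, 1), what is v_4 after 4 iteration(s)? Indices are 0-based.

v_0 = (0, 1).
v_1 = A·v_0 = (2, -1).
v_2 = A·v_1 = (-4, 1).
v_3 = A·v_2 = (6, -1).
v_4 = A·v_3 = (-8, 1).

v_4 = (-8, 1)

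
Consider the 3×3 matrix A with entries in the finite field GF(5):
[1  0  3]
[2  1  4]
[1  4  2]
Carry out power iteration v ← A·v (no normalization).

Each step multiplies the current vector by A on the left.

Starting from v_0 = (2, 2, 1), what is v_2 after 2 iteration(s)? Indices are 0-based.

v_0 = (2, 2, 1).
v_1 = A·v_0 = (0, 0, 2).
v_2 = A·v_1 = (1, 3, 4).

v_2 = (1, 3, 4)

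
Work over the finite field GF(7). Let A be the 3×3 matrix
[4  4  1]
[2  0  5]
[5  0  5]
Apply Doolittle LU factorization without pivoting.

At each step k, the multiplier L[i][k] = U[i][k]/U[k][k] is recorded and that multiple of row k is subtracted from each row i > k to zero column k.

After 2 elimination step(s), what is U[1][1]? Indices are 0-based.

k=0: U[0][0]=4
  eliminate (1,0): mult=4, new row 1: (0, 5, 1); set L[1][0]=4
  eliminate (2,0): mult=3, new row 2: (0, 2, 2); set L[2][0]=3
k=1: U[1][1]=5
  eliminate (2,1): mult=6, new row 2: (0, 0, 3); set L[2][1]=6

U[1][1] = 5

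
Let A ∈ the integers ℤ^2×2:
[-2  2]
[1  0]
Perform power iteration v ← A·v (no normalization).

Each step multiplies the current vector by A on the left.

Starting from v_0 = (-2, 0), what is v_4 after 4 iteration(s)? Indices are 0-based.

v_0 = (-2, 0).
v_1 = A·v_0 = (4, -2).
v_2 = A·v_1 = (-12, 4).
v_3 = A·v_2 = (32, -12).
v_4 = A·v_3 = (-88, 32).

v_4 = (-88, 32)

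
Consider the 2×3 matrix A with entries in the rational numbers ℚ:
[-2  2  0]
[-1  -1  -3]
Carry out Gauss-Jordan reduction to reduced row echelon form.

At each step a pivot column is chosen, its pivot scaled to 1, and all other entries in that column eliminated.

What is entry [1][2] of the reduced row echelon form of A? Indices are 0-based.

M[1][2] = 3/2

[1] R0 /= -2  ⇒  (1, -1, 0)
     R1 -= -1·R0  ⇒  (0, -2, -3)
[2] R1 /= -2  ⇒  (0, 1, 3/2)
     R0 -= -1·R1  ⇒  (1, 0, 3/2)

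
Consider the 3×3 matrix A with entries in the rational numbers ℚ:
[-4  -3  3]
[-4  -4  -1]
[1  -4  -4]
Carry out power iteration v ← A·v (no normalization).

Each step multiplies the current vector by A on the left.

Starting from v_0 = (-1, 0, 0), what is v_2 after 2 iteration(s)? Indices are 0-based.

v_0 = (-1, 0, 0).
v_1 = A·v_0 = (4, 4, -1).
v_2 = A·v_1 = (-31, -31, -8).

v_2 = (-31, -31, -8)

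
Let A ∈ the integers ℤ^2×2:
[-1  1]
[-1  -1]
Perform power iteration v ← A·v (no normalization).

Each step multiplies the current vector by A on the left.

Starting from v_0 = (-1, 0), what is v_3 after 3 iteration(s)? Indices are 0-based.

v_3 = (-2, 2)

v_0 = (-1, 0).
v_1 = A·v_0 = (1, 1).
v_2 = A·v_1 = (0, -2).
v_3 = A·v_2 = (-2, 2).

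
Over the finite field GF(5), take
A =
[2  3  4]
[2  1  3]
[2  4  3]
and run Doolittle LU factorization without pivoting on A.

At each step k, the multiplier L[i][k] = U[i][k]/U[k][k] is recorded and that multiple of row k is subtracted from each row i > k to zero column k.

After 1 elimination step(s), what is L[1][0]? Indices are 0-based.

L[1][0] = 1

Step 1: pivot at (0,0) is 2.
  row1 ← row1 − (1)·row0  ⇒  L[1][0]=1, U row1=(0, 3, 4)
  row2 ← row2 − (1)·row0  ⇒  L[2][0]=1, U row2=(0, 1, 4)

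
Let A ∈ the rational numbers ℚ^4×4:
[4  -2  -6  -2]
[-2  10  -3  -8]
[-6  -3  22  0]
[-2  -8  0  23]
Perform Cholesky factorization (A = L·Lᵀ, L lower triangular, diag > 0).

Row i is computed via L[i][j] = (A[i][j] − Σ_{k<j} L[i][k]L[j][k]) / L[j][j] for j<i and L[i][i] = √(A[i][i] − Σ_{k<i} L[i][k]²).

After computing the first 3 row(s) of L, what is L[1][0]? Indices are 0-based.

Step 1: L[0][0] = √(4) = 2.
  L[1][0] = (-2) / L[0][0] = -1.
Step 2: L[1][1] = √(9) = 3.
  L[2][0] = (-6) / L[0][0] = -3.
  L[2][1] = (-6) / L[1][1] = -2.
Step 3: L[2][2] = √(9) = 3.

L[1][0] = -1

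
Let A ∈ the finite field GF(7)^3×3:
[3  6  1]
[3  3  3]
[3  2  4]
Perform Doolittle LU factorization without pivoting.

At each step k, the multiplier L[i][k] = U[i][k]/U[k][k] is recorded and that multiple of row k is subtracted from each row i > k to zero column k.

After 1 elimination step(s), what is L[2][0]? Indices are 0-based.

[col 0] pivot 3
  R1 -= 1*R0 → (0, 4, 2)  (L[1][0] := 1)
  R2 -= 1*R0 → (0, 3, 3)  (L[2][0] := 1)

L[2][0] = 1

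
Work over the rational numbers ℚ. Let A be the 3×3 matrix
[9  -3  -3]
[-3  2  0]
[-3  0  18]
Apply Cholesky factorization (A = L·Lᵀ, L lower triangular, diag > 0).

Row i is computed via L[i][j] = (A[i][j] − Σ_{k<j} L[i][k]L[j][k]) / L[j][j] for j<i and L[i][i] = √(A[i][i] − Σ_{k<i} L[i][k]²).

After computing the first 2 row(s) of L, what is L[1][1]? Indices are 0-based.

Step 1: L[0][0] = √(9) = 3.
  L[1][0] = (-3) / L[0][0] = -1.
Step 2: L[1][1] = √(1) = 1.

L[1][1] = 1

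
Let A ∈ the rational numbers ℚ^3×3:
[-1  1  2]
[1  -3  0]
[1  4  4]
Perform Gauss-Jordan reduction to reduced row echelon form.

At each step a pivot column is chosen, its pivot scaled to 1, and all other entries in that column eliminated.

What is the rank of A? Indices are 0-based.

rank = 3

step 1: normalize row 0 (÷-1) = (1, -1, -2)
  row 1: subtract 1×row0 = (0, -2, 2)
  row 2: subtract 1×row0 = (0, 5, 6)
step 2: normalize row 1 (÷-2) = (0, 1, -1)
  row 0: subtract -1×row1 = (1, 0, -3)
  row 2: subtract 5×row1 = (0, 0, 11)
step 3: normalize row 2 (÷11) = (0, 0, 1)
  row 0: subtract -3×row2 = (1, 0, 0)
  row 1: subtract -1×row2 = (0, 1, 0)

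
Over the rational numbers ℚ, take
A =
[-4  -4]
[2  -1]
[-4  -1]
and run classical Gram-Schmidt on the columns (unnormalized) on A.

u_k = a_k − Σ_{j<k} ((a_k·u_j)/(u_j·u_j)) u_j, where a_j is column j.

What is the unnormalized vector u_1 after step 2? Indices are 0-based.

Step 1: u_0 = a_0 = (-4, 2, -4).
Step 2: u_1 = a_1 − (1/2)·u_0 = (-2, -2, 1).

u_1 = (-2, -2, 1)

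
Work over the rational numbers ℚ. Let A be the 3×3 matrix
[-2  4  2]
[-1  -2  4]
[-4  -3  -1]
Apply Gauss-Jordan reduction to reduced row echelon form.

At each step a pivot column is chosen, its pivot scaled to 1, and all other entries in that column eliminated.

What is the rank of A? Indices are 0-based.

rank = 3

step 1: normalize row 0 (÷-2) = (1, -2, -1)
  row 1: subtract -1×row0 = (0, -4, 3)
  row 2: subtract -4×row0 = (0, -11, -5)
step 2: normalize row 1 (÷-4) = (0, 1, -3/4)
  row 0: subtract -2×row1 = (1, 0, -5/2)
  row 2: subtract -11×row1 = (0, 0, -53/4)
step 3: normalize row 2 (÷-53/4) = (0, 0, 1)
  row 0: subtract -5/2×row2 = (1, 0, 0)
  row 1: subtract -3/4×row2 = (0, 1, 0)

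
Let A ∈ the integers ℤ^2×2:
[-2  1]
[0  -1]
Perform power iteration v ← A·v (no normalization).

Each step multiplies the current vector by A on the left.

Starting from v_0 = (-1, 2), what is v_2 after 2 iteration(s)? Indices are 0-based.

v_2 = (-10, 2)

v_0 = (-1, 2).
v_1 = A·v_0 = (4, -2).
v_2 = A·v_1 = (-10, 2).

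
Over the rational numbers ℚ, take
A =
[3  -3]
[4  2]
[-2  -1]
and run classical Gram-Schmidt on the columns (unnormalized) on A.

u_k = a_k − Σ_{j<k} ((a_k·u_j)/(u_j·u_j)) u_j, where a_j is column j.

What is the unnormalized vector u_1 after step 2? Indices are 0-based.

u_1 = (-90/29, 54/29, -27/29)

Step 1: u_0 = a_0 = (3, 4, -2).
Step 2: u_1 = a_1 − (1/29)·u_0 = (-90/29, 54/29, -27/29).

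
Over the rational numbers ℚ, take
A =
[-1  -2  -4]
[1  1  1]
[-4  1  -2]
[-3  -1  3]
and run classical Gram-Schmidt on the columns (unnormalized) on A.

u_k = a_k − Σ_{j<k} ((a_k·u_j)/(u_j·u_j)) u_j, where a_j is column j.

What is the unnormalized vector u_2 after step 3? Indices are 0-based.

Step 1: u_0 = a_0 = (-1, 1, -4, -3).
Step 2: u_1 = a_1 − (2/27)·u_0 = (-52/27, 25/27, 35/27, -7/9).
Step 3: u_2 = a_2 − (4/27)·u_0 − (20/37)·u_1 = (-104/37, 13/37, -78/37, 143/37).

u_2 = (-104/37, 13/37, -78/37, 143/37)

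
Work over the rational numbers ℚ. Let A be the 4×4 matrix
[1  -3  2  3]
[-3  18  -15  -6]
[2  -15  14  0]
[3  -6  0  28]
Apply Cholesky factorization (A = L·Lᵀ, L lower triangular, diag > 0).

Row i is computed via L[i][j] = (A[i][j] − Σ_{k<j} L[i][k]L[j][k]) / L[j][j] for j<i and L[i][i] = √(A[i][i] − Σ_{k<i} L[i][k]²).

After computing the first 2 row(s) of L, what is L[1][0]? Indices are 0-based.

L[1][0] = -3

Step 1: L[0][0] = √(1) = 1.
  L[1][0] = (-3) / L[0][0] = -3.
Step 2: L[1][1] = √(9) = 3.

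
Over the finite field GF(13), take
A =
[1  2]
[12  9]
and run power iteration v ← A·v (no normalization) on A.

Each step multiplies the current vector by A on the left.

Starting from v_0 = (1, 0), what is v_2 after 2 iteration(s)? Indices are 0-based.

v_0 = (1, 0).
v_1 = A·v_0 = (1, 12).
v_2 = A·v_1 = (12, 3).

v_2 = (12, 3)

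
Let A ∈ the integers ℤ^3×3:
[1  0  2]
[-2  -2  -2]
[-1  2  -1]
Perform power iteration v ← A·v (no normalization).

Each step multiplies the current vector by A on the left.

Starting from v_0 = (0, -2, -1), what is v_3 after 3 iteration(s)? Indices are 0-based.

v_3 = (26, -14, -13)

v_0 = (0, -2, -1).
v_1 = A·v_0 = (-2, 6, -3).
v_2 = A·v_1 = (-8, -2, 17).
v_3 = A·v_2 = (26, -14, -13).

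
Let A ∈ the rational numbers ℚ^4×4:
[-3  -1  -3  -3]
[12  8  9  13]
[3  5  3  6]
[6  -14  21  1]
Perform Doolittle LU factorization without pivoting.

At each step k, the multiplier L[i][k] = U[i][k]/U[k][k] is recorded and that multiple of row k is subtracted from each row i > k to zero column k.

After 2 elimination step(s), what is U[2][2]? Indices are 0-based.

U[2][2] = 3

k=0: U[0][0]=-3
  eliminate (1,0): mult=-4, new row 1: (0, 4, -3, 1); set L[1][0]=-4
  eliminate (2,0): mult=-1, new row 2: (0, 4, 0, 3); set L[2][0]=-1
  eliminate (3,0): mult=-2, new row 3: (0, -16, 15, -5); set L[3][0]=-2
k=1: U[1][1]=4
  eliminate (2,1): mult=1, new row 2: (0, 0, 3, 2); set L[2][1]=1
  eliminate (3,1): mult=-4, new row 3: (0, 0, 3, -1); set L[3][1]=-4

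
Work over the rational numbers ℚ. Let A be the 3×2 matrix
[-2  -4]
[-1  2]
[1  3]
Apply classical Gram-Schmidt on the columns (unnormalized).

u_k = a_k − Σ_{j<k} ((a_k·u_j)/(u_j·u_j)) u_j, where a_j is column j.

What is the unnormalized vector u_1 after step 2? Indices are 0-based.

Step 1: u_0 = a_0 = (-2, -1, 1).
Step 2: u_1 = a_1 − (3/2)·u_0 = (-1, 7/2, 3/2).

u_1 = (-1, 7/2, 3/2)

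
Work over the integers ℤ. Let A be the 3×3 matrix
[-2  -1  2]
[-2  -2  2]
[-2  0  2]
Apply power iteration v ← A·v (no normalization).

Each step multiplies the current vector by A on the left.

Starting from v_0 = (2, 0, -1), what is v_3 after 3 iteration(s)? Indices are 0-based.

v_3 = (-24, -36, -12)

v_0 = (2, 0, -1).
v_1 = A·v_0 = (-6, -6, -6).
v_2 = A·v_1 = (6, 12, 0).
v_3 = A·v_2 = (-24, -36, -12).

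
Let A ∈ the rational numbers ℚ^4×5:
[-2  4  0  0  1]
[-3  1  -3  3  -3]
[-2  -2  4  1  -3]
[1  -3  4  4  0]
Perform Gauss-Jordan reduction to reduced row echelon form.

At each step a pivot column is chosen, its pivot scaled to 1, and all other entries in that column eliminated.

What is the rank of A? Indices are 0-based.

pivot(0,0)=-2: scale R0 → (1, -2, 0, 0, -1/2)
  clear (1,0): R1 −= (-3)R0 → (0, -5, -3, 3, -9/2)
  clear (2,0): R2 −= (-2)R0 → (0, -6, 4, 1, -4)
  clear (3,0): R3 −= (1)R0 → (0, -1, 4, 4, 1/2)
pivot(1,1)=-5: scale R1 → (0, 1, 3/5, -3/5, 9/10)
  clear (0,1): R0 −= (-2)R1 → (1, 0, 6/5, -6/5, 13/10)
  clear (2,1): R2 −= (-6)R1 → (0, 0, 38/5, -13/5, 7/5)
  clear (3,1): R3 −= (-1)R1 → (0, 0, 23/5, 17/5, 7/5)
pivot(2,2)=38/5: scale R2 → (0, 0, 1, -13/38, 7/38)
  clear (0,2): R0 −= (6/5)R2 → (1, 0, 0, -15/19, 41/38)
  clear (1,2): R1 −= (3/5)R2 → (0, 1, 0, -15/38, 15/19)
  clear (3,2): R3 −= (23/5)R2 → (0, 0, 0, 189/38, 21/38)
pivot(3,3)=189/38: scale R3 → (0, 0, 0, 1, 1/9)
  clear (0,3): R0 −= (-15/19)R3 → (1, 0, 0, 0, 7/6)
  clear (1,3): R1 −= (-15/38)R3 → (0, 1, 0, 0, 5/6)
  clear (2,3): R2 −= (-13/38)R3 → (0, 0, 1, 0, 2/9)

rank = 4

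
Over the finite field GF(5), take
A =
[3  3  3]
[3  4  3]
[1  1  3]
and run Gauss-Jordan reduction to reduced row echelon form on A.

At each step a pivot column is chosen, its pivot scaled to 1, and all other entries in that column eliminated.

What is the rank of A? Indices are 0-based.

rank = 3

step 1: normalize row 0 (÷3) = (1, 1, 1)
  row 1: subtract 3×row0 = (0, 1, 0)
  row 2: subtract 1×row0 = (0, 0, 2)
step 2: normalize row 1 (÷1) = (0, 1, 0)
  row 0: subtract 1×row1 = (1, 0, 1)
step 3: normalize row 2 (÷2) = (0, 0, 1)
  row 0: subtract 1×row2 = (1, 0, 0)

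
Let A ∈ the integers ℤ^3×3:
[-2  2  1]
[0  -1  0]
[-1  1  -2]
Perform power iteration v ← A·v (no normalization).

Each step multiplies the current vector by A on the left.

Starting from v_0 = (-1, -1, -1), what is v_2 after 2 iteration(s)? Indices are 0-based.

v_2 = (6, -1, -2)

v_0 = (-1, -1, -1).
v_1 = A·v_0 = (-1, 1, 2).
v_2 = A·v_1 = (6, -1, -2).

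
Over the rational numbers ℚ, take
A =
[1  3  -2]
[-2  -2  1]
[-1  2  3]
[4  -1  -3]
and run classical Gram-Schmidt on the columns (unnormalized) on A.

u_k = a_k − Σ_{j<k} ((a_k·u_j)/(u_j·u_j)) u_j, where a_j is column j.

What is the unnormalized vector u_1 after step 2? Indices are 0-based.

u_1 = (65/22, -21/11, 45/22, -13/11)

Step 1: u_0 = a_0 = (1, -2, -1, 4).
Step 2: u_1 = a_1 − (1/22)·u_0 = (65/22, -21/11, 45/22, -13/11).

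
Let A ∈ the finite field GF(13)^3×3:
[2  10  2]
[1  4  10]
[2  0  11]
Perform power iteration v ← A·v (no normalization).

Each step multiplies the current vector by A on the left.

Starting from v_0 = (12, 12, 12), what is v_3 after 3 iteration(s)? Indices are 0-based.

v_3 = (5, 0, 12)

v_0 = (12, 12, 12).
v_1 = A·v_0 = (12, 11, 0).
v_2 = A·v_1 = (4, 4, 11).
v_3 = A·v_2 = (5, 0, 12).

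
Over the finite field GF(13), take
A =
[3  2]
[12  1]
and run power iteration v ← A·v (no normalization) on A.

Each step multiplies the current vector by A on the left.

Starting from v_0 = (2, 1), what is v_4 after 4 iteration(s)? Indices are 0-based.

v_0 = (2, 1).
v_1 = A·v_0 = (8, 12).
v_2 = A·v_1 = (9, 4).
v_3 = A·v_2 = (9, 8).
v_4 = A·v_3 = (4, 12).

v_4 = (4, 12)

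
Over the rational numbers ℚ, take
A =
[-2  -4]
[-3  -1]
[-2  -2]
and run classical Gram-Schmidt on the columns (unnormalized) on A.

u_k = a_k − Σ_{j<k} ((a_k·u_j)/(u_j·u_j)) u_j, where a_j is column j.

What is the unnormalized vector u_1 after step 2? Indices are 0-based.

Step 1: u_0 = a_0 = (-2, -3, -2).
Step 2: u_1 = a_1 − (15/17)·u_0 = (-38/17, 28/17, -4/17).

u_1 = (-38/17, 28/17, -4/17)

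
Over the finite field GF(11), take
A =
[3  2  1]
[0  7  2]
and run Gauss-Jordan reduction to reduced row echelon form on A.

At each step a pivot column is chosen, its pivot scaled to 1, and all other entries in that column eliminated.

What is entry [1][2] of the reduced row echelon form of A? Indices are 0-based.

M[1][2] = 5

step 1: normalize row 0 (÷3) = (1, 8, 4)
step 2: normalize row 1 (÷7) = (0, 1, 5)
  row 0: subtract 8×row1 = (1, 0, 8)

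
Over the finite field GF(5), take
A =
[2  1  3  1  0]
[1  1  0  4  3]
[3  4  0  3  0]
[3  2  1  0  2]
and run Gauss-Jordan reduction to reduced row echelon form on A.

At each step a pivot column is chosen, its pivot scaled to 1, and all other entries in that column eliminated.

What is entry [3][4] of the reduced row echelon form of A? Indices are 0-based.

[1] R0 /= 2  ⇒  (1, 3, 4, 3, 0)
     R1 -= 1·R0  ⇒  (0, 3, 1, 1, 3)
     R2 -= 3·R0  ⇒  (0, 0, 3, 4, 0)
     R3 -= 3·R0  ⇒  (0, 3, 4, 1, 2)
[2] R1 /= 3  ⇒  (0, 1, 2, 2, 1)
     R0 -= 3·R1  ⇒  (1, 0, 3, 2, 2)
     R3 -= 3·R1  ⇒  (0, 0, 3, 0, 4)
[3] R2 /= 3  ⇒  (0, 0, 1, 3, 0)
     R0 -= 3·R2  ⇒  (1, 0, 0, 3, 2)
     R1 -= 2·R2  ⇒  (0, 1, 0, 1, 1)
     R3 -= 3·R2  ⇒  (0, 0, 0, 1, 4)
[4] R3 /= 1  ⇒  (0, 0, 0, 1, 4)
     R0 -= 3·R3  ⇒  (1, 0, 0, 0, 0)
     R1 -= 1·R3  ⇒  (0, 1, 0, 0, 2)
     R2 -= 3·R3  ⇒  (0, 0, 1, 0, 3)

M[3][4] = 4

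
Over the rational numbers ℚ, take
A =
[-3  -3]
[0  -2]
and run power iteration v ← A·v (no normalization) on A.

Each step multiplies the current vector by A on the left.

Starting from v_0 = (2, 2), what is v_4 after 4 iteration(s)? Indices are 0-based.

v_0 = (2, 2).
v_1 = A·v_0 = (-12, -4).
v_2 = A·v_1 = (48, 8).
v_3 = A·v_2 = (-168, -16).
v_4 = A·v_3 = (552, 32).

v_4 = (552, 32)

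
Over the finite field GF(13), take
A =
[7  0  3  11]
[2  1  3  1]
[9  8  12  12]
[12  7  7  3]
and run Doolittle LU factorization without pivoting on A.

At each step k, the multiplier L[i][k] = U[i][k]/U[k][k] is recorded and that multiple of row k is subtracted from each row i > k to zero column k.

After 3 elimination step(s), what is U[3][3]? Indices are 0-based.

U[3][3] = 2

[col 0] pivot 7
  R1 -= 4*R0 → (0, 1, 4, 9)  (L[1][0] := 4)
  R2 -= 5*R0 → (0, 8, 10, 9)  (L[2][0] := 5)
  R3 -= 11*R0 → (0, 7, 0, 12)  (L[3][0] := 11)
[col 1] pivot 1
  R2 -= 8*R1 → (0, 0, 4, 2)  (L[2][1] := 8)
  R3 -= 7*R1 → (0, 0, 11, 1)  (L[3][1] := 7)
[col 2] pivot 4
  R3 -= 6*R2 → (0, 0, 0, 2)  (L[3][2] := 6)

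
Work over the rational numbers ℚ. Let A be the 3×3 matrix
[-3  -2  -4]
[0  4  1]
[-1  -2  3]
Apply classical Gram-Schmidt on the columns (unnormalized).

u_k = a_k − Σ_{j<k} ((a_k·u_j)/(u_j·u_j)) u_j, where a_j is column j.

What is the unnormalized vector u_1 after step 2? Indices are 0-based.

u_1 = (2/5, 4, -6/5)

Step 1: u_0 = a_0 = (-3, 0, -1).
Step 2: u_1 = a_1 − (4/5)·u_0 = (2/5, 4, -6/5).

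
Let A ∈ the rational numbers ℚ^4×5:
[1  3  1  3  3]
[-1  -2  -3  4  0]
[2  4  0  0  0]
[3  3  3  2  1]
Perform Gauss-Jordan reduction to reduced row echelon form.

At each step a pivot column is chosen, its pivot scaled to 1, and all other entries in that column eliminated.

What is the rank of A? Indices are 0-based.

[1] R0 /= 1  ⇒  (1, 3, 1, 3, 3)
     R1 -= -1·R0  ⇒  (0, 1, -2, 7, 3)
     R2 -= 2·R0  ⇒  (0, -2, -2, -6, -6)
     R3 -= 3·R0  ⇒  (0, -6, 0, -7, -8)
[2] R1 /= 1  ⇒  (0, 1, -2, 7, 3)
     R0 -= 3·R1  ⇒  (1, 0, 7, -18, -6)
     R2 -= -2·R1  ⇒  (0, 0, -6, 8, 0)
     R3 -= -6·R1  ⇒  (0, 0, -12, 35, 10)
[3] R2 /= -6  ⇒  (0, 0, 1, -4/3, 0)
     R0 -= 7·R2  ⇒  (1, 0, 0, -26/3, -6)
     R1 -= -2·R2  ⇒  (0, 1, 0, 13/3, 3)
     R3 -= -12·R2  ⇒  (0, 0, 0, 19, 10)
[4] R3 /= 19  ⇒  (0, 0, 0, 1, 10/19)
     R0 -= -26/3·R3  ⇒  (1, 0, 0, 0, -82/57)
     R1 -= 13/3·R3  ⇒  (0, 1, 0, 0, 41/57)
     R2 -= -4/3·R3  ⇒  (0, 0, 1, 0, 40/57)

rank = 4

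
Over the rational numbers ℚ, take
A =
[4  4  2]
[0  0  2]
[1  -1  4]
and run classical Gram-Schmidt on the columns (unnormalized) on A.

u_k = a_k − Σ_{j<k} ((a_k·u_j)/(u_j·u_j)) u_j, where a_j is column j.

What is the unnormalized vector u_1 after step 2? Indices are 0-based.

u_1 = (8/17, 0, -32/17)

Step 1: u_0 = a_0 = (4, 0, 1).
Step 2: u_1 = a_1 − (15/17)·u_0 = (8/17, 0, -32/17).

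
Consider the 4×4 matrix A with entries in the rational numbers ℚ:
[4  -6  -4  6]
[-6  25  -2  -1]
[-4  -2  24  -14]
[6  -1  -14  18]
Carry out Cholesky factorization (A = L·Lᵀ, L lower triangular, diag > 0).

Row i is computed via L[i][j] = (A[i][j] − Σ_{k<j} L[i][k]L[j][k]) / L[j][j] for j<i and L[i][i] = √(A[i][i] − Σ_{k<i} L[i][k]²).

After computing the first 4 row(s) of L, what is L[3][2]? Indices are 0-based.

L[3][2] = -1

Step 1: L[0][0] = √(4) = 2.
  L[1][0] = (-6) / L[0][0] = -3.
Step 2: L[1][1] = √(16) = 4.
  L[2][0] = (-4) / L[0][0] = -2.
  L[2][1] = (-8) / L[1][1] = -2.
Step 3: L[2][2] = √(16) = 4.
  L[3][0] = (6) / L[0][0] = 3.
  L[3][1] = (8) / L[1][1] = 2.
  L[3][2] = (-4) / L[2][2] = -1.
Step 4: L[3][3] = √(4) = 2.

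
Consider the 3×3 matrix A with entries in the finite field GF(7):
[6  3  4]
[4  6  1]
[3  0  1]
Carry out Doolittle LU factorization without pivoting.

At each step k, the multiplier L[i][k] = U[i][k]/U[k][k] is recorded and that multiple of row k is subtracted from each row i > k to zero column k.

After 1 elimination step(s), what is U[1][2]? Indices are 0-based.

U[1][2] = 3

Step 1: pivot at (0,0) is 6.
  row1 ← row1 − (3)·row0  ⇒  L[1][0]=3, U row1=(0, 4, 3)
  row2 ← row2 − (4)·row0  ⇒  L[2][0]=4, U row2=(0, 2, 6)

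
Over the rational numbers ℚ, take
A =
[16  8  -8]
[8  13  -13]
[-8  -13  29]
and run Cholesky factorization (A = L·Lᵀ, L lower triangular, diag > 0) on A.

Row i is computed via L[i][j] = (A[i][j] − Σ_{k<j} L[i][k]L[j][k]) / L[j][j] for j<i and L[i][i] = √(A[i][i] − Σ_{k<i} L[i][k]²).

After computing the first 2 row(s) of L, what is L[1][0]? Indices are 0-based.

Step 1: L[0][0] = √(16) = 4.
  L[1][0] = (8) / L[0][0] = 2.
Step 2: L[1][1] = √(9) = 3.

L[1][0] = 2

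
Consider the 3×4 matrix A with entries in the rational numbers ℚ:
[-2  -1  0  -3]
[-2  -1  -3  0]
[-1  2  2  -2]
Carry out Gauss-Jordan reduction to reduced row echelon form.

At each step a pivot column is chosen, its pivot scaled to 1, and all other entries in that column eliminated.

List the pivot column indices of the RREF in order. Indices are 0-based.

pivot(0,0)=-2: scale R0 → (1, 1/2, 0, 3/2)
  clear (1,0): R1 −= (-2)R0 → (0, 0, -3, 3)
  clear (2,0): R2 −= (-1)R0 → (0, 5/2, 2, -1/2)
pivot(1,1): swap R1↔R2
pivot(1,1)=5/2: scale R1 → (0, 1, 4/5, -1/5)
  clear (0,1): R0 −= (1/2)R1 → (1, 0, -2/5, 8/5)
pivot(2,2)=-3: scale R2 → (0, 0, 1, -1)
  clear (0,2): R0 −= (-2/5)R2 → (1, 0, 0, 6/5)
  clear (1,2): R1 −= (4/5)R2 → (0, 1, 0, 3/5)

pivot columns: 0, 1, 2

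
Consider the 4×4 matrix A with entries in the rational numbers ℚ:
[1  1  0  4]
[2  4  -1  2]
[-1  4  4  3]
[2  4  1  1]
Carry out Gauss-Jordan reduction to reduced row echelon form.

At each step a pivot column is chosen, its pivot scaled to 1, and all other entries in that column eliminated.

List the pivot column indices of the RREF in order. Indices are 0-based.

[1] R0 /= 1  ⇒  (1, 1, 0, 4)
     R1 -= 2·R0  ⇒  (0, 2, -1, -6)
     R2 -= -1·R0  ⇒  (0, 5, 4, 7)
     R3 -= 2·R0  ⇒  (0, 2, 1, -7)
[2] R1 /= 2  ⇒  (0, 1, -1/2, -3)
     R0 -= 1·R1  ⇒  (1, 0, 1/2, 7)
     R2 -= 5·R1  ⇒  (0, 0, 13/2, 22)
     R3 -= 2·R1  ⇒  (0, 0, 2, -1)
[3] R2 /= 13/2  ⇒  (0, 0, 1, 44/13)
     R0 -= 1/2·R2  ⇒  (1, 0, 0, 69/13)
     R1 -= -1/2·R2  ⇒  (0, 1, 0, -17/13)
     R3 -= 2·R2  ⇒  (0, 0, 0, -101/13)
[4] R3 /= -101/13  ⇒  (0, 0, 0, 1)
     R0 -= 69/13·R3  ⇒  (1, 0, 0, 0)
     R1 -= -17/13·R3  ⇒  (0, 1, 0, 0)
     R2 -= 44/13·R3  ⇒  (0, 0, 1, 0)

pivot columns: 0, 1, 2, 3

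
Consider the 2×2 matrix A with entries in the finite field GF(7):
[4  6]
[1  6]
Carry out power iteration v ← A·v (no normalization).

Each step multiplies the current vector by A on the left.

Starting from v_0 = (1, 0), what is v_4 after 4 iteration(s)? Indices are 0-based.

v_0 = (1, 0).
v_1 = A·v_0 = (4, 1).
v_2 = A·v_1 = (1, 3).
v_3 = A·v_2 = (1, 5).
v_4 = A·v_3 = (6, 3).

v_4 = (6, 3)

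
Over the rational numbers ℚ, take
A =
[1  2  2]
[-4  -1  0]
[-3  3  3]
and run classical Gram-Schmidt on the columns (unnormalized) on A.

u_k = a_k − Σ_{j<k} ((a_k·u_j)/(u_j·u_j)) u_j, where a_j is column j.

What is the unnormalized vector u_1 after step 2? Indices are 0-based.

u_1 = (55/26, -19/13, 69/26)

Step 1: u_0 = a_0 = (1, -4, -3).
Step 2: u_1 = a_1 − (-3/26)·u_0 = (55/26, -19/13, 69/26).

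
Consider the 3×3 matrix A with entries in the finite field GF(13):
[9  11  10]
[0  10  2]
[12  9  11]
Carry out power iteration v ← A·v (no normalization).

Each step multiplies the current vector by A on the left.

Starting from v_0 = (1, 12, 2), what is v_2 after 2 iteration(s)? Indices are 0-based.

v_2 = (8, 3, 8)

v_0 = (1, 12, 2).
v_1 = A·v_0 = (5, 7, 12).
v_2 = A·v_1 = (8, 3, 8).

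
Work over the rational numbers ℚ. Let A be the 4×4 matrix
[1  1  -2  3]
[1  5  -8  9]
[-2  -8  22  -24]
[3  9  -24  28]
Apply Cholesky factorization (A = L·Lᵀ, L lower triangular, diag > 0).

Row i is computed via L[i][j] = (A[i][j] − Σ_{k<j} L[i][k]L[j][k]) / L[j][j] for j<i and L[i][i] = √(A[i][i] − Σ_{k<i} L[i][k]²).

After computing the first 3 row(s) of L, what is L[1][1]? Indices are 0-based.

Step 1: L[0][0] = √(1) = 1.
  L[1][0] = (1) / L[0][0] = 1.
Step 2: L[1][1] = √(4) = 2.
  L[2][0] = (-2) / L[0][0] = -2.
  L[2][1] = (-6) / L[1][1] = -3.
Step 3: L[2][2] = √(9) = 3.

L[1][1] = 2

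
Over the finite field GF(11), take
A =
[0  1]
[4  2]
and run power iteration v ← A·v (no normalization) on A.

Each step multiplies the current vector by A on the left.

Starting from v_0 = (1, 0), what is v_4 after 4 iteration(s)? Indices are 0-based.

v_4 = (10, 8)

v_0 = (1, 0).
v_1 = A·v_0 = (0, 4).
v_2 = A·v_1 = (4, 8).
v_3 = A·v_2 = (8, 10).
v_4 = A·v_3 = (10, 8).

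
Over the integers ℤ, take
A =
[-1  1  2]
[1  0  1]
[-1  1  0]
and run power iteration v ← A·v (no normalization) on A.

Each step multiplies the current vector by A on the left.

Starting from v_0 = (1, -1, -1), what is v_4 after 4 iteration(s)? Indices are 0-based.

v_0 = (1, -1, -1).
v_1 = A·v_0 = (-4, 0, -2).
v_2 = A·v_1 = (0, -6, 4).
v_3 = A·v_2 = (2, 4, -6).
v_4 = A·v_3 = (-10, -4, 2).

v_4 = (-10, -4, 2)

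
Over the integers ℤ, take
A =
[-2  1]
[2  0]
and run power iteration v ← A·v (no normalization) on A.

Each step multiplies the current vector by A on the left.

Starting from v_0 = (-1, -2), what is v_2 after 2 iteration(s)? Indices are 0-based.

v_0 = (-1, -2).
v_1 = A·v_0 = (0, -2).
v_2 = A·v_1 = (-2, 0).

v_2 = (-2, 0)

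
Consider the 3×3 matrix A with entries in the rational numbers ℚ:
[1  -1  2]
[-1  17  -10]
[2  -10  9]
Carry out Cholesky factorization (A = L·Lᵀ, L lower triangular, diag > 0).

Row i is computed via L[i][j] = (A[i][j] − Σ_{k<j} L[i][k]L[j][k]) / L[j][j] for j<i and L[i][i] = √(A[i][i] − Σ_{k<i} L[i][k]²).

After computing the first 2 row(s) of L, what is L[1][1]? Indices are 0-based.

L[1][1] = 4

Step 1: L[0][0] = √(1) = 1.
  L[1][0] = (-1) / L[0][0] = -1.
Step 2: L[1][1] = √(16) = 4.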